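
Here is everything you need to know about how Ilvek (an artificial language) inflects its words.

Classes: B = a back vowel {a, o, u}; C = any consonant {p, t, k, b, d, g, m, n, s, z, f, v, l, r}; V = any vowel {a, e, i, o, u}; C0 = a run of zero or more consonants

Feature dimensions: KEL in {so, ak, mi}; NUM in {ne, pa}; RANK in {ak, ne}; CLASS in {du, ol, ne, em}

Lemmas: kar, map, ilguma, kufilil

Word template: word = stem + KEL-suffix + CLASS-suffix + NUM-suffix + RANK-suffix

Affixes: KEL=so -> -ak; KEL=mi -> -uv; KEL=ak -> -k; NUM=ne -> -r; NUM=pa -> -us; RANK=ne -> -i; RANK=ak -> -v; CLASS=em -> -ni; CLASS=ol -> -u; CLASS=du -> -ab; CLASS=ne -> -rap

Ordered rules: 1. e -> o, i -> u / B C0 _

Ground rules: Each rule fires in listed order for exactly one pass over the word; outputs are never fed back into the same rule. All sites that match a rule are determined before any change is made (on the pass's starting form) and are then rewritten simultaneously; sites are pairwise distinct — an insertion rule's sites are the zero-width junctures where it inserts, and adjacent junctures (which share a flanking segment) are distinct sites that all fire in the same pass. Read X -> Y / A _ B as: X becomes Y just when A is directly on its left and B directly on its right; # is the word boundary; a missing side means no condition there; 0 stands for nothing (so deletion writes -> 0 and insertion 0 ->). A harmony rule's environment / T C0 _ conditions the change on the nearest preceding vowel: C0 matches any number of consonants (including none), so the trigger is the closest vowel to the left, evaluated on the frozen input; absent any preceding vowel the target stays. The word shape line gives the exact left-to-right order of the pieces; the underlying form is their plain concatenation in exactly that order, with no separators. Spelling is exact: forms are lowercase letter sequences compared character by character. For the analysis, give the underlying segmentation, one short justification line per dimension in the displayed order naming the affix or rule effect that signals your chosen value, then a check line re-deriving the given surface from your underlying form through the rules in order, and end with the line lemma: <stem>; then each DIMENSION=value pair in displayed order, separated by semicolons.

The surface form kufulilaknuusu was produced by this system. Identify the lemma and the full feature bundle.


underlying: kufilil-ak-ni-us-i
KEL=so - signalled by the affix -ak
NUM=pa - signalled by the affix -us
RANK=ne - signalled by the affix -i
CLASS=em - signalled by the affix -ni
check: kufililakniusi -> kufulilaknuusu
lemma: kufilil; KEL=so; NUM=pa; RANK=ne; CLASS=em


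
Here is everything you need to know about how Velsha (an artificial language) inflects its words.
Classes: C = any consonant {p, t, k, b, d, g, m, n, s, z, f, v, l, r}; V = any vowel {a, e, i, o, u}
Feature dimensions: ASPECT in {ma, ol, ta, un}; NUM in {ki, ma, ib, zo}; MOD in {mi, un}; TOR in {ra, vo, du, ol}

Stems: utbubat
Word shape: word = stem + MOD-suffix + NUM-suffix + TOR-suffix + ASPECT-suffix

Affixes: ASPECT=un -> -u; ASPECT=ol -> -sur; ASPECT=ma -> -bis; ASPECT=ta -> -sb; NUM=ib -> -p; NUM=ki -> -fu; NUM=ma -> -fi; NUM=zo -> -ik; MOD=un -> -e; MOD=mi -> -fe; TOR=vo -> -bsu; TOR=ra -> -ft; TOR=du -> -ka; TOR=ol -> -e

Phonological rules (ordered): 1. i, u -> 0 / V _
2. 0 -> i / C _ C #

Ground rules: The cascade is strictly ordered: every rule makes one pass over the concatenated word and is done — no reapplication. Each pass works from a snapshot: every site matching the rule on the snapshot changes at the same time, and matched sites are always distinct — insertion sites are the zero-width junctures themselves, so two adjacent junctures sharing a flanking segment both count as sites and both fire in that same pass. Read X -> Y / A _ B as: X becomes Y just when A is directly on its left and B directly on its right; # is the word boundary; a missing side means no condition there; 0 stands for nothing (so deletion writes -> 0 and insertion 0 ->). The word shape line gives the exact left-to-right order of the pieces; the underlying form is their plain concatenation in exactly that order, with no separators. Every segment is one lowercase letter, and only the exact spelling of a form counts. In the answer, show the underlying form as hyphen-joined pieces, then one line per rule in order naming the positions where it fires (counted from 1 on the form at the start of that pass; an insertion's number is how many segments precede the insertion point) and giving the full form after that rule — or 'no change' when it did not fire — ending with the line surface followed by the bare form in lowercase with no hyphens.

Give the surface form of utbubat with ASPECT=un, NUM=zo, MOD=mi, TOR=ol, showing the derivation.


underlying: utbubat-fe-ik-e-u
1. i, u -> 0 / V _: fires at position(s) 10, 13: utbubatfeke
2. 0 -> i / C _ C #: no change
surface: utbubatfeke


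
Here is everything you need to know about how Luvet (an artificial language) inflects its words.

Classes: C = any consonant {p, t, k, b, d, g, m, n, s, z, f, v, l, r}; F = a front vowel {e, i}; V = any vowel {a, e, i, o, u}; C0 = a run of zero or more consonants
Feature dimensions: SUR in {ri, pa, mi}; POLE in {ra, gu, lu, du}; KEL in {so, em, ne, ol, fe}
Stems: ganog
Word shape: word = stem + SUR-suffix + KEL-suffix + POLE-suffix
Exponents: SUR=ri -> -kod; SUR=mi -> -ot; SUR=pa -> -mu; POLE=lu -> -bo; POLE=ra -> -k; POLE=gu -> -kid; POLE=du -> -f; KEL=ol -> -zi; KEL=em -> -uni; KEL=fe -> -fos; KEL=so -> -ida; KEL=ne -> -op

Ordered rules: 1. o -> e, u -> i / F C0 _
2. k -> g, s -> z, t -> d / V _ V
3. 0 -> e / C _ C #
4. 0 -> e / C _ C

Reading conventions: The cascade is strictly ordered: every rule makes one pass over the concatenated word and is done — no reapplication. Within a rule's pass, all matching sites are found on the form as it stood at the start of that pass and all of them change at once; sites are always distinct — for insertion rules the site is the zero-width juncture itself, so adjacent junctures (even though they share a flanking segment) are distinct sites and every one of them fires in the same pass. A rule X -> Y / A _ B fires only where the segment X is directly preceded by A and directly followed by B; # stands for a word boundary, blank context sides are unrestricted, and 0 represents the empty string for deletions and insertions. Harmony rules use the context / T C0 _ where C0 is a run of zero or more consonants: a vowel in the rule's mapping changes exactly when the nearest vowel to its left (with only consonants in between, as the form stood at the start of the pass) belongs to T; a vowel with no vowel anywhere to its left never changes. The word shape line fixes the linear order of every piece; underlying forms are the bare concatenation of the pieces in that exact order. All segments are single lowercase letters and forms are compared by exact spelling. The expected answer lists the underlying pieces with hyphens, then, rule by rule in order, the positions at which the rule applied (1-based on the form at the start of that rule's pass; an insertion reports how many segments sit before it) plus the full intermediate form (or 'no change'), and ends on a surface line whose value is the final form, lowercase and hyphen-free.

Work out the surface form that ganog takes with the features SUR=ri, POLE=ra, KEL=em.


underlying: ganog-kod-uni-k
1. o -> e, u -> i / F C0 _: no change
2. k -> g, s -> z, t -> d / V _ V: no change
3. 0 -> e / C _ C #: no change
4. 0 -> e / C _ C: inserts after position(s) 5: ganogekodunik
surface: ganogekodunik


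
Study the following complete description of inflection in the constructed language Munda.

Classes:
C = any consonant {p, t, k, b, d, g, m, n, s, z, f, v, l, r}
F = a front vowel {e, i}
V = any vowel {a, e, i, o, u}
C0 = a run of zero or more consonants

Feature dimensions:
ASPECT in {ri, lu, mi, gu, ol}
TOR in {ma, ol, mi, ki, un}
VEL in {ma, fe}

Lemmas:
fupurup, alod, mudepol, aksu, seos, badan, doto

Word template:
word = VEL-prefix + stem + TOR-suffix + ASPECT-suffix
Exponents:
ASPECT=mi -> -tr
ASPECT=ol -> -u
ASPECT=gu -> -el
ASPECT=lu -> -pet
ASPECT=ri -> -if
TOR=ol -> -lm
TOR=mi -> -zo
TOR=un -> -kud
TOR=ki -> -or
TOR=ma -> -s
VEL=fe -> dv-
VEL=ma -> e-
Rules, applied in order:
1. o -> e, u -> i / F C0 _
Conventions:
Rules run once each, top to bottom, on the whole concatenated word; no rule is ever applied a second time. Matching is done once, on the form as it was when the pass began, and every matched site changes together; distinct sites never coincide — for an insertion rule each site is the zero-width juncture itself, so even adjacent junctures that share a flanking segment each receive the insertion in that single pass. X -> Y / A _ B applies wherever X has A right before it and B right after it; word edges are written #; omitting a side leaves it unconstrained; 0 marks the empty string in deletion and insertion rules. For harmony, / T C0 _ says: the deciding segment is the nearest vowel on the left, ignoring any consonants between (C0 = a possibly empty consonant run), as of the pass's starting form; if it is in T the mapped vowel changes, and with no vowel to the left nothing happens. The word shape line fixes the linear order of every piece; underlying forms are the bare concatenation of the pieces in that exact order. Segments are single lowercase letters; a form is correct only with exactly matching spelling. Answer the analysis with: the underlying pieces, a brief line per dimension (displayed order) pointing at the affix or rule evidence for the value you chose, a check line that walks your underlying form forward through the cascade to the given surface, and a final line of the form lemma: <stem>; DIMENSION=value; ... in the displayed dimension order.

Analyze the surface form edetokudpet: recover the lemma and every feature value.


underlying: e-doto-kud-pet
ASPECT=lu - signalled by the affix -pet
TOR=un - signalled by the affix -kud
VEL=ma - signalled by the affix e-
check: edotokudpet -> edetokudpet
lemma: doto; ASPECT=lu; TOR=un; VEL=ma


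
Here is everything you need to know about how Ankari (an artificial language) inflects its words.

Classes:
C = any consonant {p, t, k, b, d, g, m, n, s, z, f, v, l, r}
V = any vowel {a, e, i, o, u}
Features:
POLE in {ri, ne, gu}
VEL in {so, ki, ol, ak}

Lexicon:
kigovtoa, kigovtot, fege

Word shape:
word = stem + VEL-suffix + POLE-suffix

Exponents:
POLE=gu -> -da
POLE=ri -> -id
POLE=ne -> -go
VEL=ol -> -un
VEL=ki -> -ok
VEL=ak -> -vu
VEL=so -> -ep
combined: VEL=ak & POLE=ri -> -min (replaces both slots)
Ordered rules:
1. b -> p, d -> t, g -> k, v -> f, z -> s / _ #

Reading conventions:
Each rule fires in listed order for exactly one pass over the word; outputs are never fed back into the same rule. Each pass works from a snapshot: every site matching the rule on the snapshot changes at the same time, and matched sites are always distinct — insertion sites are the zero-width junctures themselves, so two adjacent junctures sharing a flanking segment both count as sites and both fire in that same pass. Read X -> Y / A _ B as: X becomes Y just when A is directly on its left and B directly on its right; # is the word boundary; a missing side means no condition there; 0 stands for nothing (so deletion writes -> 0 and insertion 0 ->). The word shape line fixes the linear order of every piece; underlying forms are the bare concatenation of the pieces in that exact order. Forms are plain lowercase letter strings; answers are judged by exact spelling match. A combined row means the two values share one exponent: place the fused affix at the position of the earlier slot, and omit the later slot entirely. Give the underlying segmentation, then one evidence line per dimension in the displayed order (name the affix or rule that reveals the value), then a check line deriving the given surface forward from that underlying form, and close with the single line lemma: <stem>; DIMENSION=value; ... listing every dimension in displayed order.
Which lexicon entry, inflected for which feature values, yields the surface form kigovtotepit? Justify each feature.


underlying: kigovtot-ep-id
POLE=ri - signalled by the affix -id
VEL=so - signalled by the affix -ep
check: kigovtotepid -> kigovtotepit
lemma: kigovtot; POLE=ri; VEL=so


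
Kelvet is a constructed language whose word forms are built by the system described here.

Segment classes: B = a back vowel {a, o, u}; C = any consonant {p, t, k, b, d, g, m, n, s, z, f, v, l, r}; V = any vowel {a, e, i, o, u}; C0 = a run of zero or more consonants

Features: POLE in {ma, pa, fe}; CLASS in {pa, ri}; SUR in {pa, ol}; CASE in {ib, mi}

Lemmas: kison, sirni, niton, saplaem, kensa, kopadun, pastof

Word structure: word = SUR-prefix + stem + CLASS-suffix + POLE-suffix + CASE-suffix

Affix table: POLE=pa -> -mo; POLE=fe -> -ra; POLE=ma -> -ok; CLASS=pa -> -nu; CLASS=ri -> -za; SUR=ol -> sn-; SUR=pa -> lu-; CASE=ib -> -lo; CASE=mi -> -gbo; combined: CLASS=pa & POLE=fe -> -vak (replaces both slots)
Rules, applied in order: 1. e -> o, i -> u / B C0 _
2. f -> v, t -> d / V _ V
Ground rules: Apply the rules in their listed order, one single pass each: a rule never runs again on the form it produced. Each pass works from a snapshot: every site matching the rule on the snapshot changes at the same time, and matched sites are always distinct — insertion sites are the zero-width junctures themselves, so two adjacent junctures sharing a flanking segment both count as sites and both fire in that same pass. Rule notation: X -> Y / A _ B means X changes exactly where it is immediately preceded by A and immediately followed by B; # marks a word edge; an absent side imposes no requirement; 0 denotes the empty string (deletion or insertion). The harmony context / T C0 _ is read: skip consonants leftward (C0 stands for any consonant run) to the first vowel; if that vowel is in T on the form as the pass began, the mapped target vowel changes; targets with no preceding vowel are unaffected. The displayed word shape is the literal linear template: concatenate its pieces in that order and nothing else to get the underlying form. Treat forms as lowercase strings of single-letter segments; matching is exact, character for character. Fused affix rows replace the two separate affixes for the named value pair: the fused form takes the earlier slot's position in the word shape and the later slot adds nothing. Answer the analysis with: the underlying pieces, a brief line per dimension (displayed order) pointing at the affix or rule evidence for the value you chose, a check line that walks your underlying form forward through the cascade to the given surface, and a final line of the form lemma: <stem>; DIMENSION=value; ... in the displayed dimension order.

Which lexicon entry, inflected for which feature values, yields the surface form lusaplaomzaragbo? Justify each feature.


underlying: lu-saplaem-za-ra-gbo
POLE=fe - signalled by the affix -ra
CLASS=ri - signalled by the affix -za
SUR=pa - signalled by the affix lu-
CASE=mi - signalled by the affix -gbo
check: lusaplaemzaragbo -> lusaplaomzaragbo -> lusaplaomzaragbo
lemma: saplaem; POLE=fe; CLASS=ri; SUR=pa; CASE=mi


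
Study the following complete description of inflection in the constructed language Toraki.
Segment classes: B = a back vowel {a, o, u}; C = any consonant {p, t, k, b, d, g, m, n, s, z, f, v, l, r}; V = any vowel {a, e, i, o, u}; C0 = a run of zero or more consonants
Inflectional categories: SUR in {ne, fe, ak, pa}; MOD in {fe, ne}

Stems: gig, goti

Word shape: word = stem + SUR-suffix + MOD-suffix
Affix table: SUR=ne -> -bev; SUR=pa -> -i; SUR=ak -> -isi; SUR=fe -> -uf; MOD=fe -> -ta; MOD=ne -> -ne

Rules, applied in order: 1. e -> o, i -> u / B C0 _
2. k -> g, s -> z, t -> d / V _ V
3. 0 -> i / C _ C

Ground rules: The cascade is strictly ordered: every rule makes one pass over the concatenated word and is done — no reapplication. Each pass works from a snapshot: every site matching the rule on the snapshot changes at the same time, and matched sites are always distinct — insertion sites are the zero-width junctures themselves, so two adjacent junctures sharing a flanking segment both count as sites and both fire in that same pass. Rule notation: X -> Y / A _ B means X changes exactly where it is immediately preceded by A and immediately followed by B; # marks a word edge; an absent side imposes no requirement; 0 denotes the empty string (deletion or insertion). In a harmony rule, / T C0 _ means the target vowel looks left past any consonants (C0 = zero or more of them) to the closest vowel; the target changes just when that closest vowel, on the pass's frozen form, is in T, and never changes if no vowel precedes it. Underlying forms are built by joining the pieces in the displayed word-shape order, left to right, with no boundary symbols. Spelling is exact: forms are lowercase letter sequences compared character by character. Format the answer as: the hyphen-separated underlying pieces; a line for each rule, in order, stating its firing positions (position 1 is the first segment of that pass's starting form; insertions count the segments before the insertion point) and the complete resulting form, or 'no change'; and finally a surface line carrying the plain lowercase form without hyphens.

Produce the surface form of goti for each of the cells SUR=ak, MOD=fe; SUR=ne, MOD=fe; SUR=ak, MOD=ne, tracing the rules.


cell SUR=ak, MOD=fe:
underlying: goti-isi-ta
1. e -> o, i -> u / B C0 _: fires at position(s) 4: gotuisita
2. k -> g, s -> z, t -> d / V _ V: fires at position(s) 3, 6, 8: goduizida
3. 0 -> i / C _ C: no change
surface: goduizida

cell SUR=ne, MOD=fe:
underlying: goti-bev-ta
1. e -> o, i -> u / B C0 _: fires at position(s) 4: gotubevta
2. k -> g, s -> z, t -> d / V _ V: fires at position(s) 3: godubevta
3. 0 -> i / C _ C: inserts after position(s) 7: godubevita
surface: godubevita

cell SUR=ak, MOD=ne:
underlying: goti-isi-ne
1. e -> o, i -> u / B C0 _: fires at position(s) 4: gotuisine
2. k -> g, s -> z, t -> d / V _ V: fires at position(s) 3, 6: goduizine
3. 0 -> i / C _ C: no change
surface: goduizine


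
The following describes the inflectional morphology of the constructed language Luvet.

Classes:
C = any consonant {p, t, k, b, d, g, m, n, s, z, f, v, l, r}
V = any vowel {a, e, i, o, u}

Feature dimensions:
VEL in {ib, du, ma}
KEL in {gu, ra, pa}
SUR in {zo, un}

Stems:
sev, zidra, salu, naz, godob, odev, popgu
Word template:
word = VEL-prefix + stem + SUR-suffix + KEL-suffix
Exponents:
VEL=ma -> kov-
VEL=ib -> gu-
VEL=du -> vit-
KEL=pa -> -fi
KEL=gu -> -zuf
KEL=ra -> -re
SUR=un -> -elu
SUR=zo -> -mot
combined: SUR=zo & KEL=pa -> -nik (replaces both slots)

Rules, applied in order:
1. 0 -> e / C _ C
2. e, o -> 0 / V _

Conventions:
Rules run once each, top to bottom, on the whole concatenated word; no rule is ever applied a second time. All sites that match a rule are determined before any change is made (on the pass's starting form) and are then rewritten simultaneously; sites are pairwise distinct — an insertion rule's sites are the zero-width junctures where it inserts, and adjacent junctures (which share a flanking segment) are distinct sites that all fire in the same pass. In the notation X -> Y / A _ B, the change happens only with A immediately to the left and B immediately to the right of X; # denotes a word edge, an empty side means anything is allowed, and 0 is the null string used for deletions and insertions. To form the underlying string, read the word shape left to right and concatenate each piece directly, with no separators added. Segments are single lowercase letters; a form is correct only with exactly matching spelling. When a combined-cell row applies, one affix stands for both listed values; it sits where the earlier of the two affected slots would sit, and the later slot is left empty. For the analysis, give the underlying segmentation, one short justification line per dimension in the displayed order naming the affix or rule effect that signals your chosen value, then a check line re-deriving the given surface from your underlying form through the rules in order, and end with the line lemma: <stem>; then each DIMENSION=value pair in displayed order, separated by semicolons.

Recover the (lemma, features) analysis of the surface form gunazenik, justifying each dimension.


underlying: gu-naz-nik
VEL=ib - signalled by the affix gu-
KEL=pa - signalled by the combined affix row
SUR=zo - signalled by the combined affix row
check: gunaznik -> gunazenik -> gunazenik
lemma: naz; VEL=ib; KEL=pa; SUR=zo


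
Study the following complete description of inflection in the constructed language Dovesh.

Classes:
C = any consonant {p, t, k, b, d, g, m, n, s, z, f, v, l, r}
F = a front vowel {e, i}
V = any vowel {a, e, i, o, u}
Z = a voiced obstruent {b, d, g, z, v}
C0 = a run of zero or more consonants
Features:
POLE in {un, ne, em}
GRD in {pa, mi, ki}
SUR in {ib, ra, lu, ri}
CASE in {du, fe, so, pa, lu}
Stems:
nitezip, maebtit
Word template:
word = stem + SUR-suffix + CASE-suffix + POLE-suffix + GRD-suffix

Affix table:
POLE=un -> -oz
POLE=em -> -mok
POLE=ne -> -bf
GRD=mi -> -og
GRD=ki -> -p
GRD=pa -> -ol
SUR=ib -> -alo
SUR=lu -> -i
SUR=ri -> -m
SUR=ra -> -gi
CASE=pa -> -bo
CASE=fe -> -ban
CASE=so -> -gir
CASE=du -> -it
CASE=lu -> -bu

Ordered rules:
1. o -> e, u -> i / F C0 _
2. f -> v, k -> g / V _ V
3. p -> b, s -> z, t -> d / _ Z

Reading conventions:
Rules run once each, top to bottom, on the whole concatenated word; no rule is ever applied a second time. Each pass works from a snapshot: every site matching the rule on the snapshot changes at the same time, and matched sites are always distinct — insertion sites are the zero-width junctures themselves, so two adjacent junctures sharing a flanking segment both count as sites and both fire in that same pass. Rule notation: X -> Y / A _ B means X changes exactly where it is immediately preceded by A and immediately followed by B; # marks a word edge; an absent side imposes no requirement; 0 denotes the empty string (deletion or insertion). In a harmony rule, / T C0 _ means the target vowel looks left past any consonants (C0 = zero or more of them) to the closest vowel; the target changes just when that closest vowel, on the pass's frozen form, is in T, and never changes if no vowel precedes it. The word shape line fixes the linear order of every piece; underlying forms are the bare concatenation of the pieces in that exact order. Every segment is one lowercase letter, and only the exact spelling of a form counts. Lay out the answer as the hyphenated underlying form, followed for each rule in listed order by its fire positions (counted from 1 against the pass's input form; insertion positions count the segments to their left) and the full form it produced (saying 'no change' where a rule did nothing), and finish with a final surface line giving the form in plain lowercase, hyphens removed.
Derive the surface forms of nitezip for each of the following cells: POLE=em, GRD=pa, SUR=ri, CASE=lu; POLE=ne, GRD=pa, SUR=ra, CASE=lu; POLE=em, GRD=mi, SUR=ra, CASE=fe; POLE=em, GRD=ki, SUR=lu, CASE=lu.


cell POLE=em, GRD=pa, SUR=ri, CASE=lu:
underlying: nitezip-m-bu-mok-ol
1. o -> e, u -> i / F C0 _: fires at position(s) 10: nitezipmbimokol
2. f -> v, k -> g / V _ V: fires at position(s) 13: nitezipmbimogol
3. p -> b, s -> z, t -> d / _ Z: no change
surface: nitezipmbimogol

cell POLE=ne, GRD=pa, SUR=ra, CASE=lu:
underlying: nitezip-gi-bu-bf-ol
1. o -> e, u -> i / F C0 _: fires at position(s) 11: nitezipgibibfol
2. f -> v, k -> g / V _ V: no change
3. p -> b, s -> z, t -> d / _ Z: fires at position(s) 7: nitezibgibibfol
surface: nitezibgibibfol

cell POLE=em, GRD=mi, SUR=ra, CASE=fe:
underlying: nitezip-gi-ban-mok-og
1. o -> e, u -> i / F C0 _: no change
2. f -> v, k -> g / V _ V: fires at position(s) 15: nitezipgibanmogog
3. p -> b, s -> z, t -> d / _ Z: fires at position(s) 7: nitezibgibanmogog
surface: nitezibgibanmogog

cell POLE=em, GRD=ki, SUR=lu, CASE=lu:
underlying: nitezip-i-bu-mok-p
1. o -> e, u -> i / F C0 _: fires at position(s) 10: nitezipibimokp
2. f -> v, k -> g / V _ V: no change
3. p -> b, s -> z, t -> d / _ Z: no change
surface: nitezipibimokp


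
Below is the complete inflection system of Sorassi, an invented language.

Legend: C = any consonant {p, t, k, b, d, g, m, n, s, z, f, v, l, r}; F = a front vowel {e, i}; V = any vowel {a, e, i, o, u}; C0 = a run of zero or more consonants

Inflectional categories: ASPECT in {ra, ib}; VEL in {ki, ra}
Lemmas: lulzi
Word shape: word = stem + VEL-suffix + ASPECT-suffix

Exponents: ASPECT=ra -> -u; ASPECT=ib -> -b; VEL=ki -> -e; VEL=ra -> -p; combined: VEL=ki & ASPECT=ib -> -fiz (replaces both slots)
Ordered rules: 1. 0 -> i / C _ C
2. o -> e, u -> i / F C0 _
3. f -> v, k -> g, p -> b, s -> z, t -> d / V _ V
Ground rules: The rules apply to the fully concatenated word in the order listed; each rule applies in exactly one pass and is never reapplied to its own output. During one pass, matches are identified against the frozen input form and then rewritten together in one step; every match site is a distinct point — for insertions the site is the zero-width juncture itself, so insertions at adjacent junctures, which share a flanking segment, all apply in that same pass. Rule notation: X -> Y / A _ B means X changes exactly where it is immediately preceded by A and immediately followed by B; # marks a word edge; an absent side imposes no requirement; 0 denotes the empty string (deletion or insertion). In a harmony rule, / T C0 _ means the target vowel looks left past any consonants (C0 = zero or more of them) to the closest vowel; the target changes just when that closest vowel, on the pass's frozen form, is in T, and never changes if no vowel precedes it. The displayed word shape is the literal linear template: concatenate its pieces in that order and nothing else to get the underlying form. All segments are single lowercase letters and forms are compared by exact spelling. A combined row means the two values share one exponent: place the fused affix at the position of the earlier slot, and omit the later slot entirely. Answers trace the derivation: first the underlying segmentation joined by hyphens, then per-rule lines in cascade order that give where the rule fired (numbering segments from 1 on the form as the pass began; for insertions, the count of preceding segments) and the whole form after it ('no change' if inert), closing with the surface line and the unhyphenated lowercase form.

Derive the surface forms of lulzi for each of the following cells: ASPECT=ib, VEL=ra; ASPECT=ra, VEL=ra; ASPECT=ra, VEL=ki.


cell ASPECT=ib, VEL=ra:
underlying: lulzi-p-b
1. 0 -> i / C _ C: inserts after position(s) 3, 6: lulizipib
2. o -> e, u -> i / F C0 _: no change
3. f -> v, k -> g, p -> b, s -> z, t -> d / V _ V: fires at position(s) 7: lulizibib
surface: lulizibib

cell ASPECT=ra, VEL=ra:
underlying: lulzi-p-u
1. 0 -> i / C _ C: inserts after position(s) 3: lulizipu
2. o -> e, u -> i / F C0 _: fires at position(s) 8: lulizipi
3. f -> v, k -> g, p -> b, s -> z, t -> d / V _ V: fires at position(s) 7: lulizibi
surface: lulizibi

cell ASPECT=ra, VEL=ki:
underlying: lulzi-e-u
1. 0 -> i / C _ C: inserts after position(s) 3: lulizieu
2. o -> e, u -> i / F C0 _: fires at position(s) 8: luliziei
3. f -> v, k -> g, p -> b, s -> z, t -> d / V _ V: no change
surface: luliziei


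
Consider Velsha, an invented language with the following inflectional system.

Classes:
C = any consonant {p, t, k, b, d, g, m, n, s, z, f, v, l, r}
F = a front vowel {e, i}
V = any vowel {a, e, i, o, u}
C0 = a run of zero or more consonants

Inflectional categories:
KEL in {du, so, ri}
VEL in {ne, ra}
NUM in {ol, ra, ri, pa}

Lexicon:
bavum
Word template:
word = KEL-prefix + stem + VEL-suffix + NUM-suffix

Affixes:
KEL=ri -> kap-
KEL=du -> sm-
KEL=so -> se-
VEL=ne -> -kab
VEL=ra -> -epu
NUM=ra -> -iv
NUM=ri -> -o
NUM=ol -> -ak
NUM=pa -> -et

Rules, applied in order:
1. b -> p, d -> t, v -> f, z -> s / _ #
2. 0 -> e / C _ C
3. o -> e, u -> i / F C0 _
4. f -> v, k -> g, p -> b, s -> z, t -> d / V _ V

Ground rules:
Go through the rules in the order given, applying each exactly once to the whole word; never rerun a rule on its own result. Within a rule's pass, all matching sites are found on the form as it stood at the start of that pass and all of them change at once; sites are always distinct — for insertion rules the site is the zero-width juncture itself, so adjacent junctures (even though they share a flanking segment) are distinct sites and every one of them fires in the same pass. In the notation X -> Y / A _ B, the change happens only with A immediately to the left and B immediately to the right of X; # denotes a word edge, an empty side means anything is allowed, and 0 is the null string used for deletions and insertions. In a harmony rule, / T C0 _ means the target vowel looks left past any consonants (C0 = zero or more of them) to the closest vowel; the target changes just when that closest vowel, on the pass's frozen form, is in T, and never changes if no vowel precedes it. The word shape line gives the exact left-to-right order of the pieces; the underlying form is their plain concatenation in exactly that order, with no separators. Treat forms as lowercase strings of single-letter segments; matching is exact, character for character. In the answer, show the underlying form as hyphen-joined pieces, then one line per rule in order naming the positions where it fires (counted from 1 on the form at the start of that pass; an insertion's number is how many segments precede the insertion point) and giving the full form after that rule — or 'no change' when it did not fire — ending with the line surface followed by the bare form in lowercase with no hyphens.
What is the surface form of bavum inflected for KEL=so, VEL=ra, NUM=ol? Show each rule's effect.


underlying: se-bavum-epu-ak
1. b -> p, d -> t, v -> f, z -> s / _ #: no change
2. 0 -> e / C _ C: no change
3. o -> e, u -> i / F C0 _: fires at position(s) 10: sebavumepiak
4. f -> v, k -> g, p -> b, s -> z, t -> d / V _ V: fires at position(s) 9: sebavumebiak
surface: sebavumebiak


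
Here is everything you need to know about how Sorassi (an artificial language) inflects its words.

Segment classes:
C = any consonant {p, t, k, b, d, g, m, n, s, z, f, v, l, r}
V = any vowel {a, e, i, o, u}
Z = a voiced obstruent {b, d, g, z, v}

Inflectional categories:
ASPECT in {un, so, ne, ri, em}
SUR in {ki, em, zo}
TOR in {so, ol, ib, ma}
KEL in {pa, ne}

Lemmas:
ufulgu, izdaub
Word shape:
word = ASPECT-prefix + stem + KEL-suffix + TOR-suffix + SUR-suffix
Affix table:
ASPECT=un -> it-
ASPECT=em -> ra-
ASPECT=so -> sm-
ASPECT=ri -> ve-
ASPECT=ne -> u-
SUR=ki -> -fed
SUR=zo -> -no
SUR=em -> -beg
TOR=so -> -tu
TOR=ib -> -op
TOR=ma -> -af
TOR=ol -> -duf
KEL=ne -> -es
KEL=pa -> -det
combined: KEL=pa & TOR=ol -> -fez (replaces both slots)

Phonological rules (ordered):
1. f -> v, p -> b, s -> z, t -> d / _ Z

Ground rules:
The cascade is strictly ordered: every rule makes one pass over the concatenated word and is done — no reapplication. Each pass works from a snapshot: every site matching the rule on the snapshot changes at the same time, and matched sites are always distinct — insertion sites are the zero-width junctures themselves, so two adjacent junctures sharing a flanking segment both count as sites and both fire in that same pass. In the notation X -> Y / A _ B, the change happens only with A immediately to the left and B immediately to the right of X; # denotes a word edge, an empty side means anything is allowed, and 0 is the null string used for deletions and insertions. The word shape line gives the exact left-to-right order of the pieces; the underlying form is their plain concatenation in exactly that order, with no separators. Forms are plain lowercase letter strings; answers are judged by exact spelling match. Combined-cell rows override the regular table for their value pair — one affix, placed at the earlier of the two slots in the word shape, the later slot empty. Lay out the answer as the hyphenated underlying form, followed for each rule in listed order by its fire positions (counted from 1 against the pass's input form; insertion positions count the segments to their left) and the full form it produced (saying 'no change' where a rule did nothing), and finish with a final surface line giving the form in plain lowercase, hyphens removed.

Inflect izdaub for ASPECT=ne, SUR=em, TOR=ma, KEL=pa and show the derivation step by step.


underlying: u-izdaub-det-af-beg
1. f -> v, p -> b, s -> z, t -> d / _ Z: fires at position(s) 12: uizdaubdetavbeg
surface: uizdaubdetavbeg


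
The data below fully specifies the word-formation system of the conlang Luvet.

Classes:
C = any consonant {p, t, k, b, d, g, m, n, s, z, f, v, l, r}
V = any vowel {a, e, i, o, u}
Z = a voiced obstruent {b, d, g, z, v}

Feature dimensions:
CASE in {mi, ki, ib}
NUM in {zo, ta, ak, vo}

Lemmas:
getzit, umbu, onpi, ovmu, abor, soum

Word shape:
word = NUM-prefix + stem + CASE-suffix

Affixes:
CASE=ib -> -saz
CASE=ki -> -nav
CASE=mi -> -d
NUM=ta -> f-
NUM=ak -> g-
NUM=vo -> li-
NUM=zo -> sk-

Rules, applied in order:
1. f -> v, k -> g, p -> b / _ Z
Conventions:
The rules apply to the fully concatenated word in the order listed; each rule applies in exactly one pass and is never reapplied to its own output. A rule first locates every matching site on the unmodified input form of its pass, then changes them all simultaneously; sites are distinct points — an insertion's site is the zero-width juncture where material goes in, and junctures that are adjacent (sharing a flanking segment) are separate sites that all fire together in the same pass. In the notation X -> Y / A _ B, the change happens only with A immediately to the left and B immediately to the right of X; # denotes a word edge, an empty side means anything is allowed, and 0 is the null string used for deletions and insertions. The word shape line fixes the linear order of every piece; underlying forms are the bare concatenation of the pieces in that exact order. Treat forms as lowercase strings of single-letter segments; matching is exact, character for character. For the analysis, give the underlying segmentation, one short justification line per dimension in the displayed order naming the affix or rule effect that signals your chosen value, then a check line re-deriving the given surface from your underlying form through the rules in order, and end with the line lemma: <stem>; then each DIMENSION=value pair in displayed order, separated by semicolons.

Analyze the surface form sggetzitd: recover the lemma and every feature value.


underlying: sk-getzit-d
CASE=mi - signalled by the affix -d
NUM=zo - signalled by the affix sk-
check: skgetzitd -> sggetzitd
lemma: getzit; CASE=mi; NUM=zo


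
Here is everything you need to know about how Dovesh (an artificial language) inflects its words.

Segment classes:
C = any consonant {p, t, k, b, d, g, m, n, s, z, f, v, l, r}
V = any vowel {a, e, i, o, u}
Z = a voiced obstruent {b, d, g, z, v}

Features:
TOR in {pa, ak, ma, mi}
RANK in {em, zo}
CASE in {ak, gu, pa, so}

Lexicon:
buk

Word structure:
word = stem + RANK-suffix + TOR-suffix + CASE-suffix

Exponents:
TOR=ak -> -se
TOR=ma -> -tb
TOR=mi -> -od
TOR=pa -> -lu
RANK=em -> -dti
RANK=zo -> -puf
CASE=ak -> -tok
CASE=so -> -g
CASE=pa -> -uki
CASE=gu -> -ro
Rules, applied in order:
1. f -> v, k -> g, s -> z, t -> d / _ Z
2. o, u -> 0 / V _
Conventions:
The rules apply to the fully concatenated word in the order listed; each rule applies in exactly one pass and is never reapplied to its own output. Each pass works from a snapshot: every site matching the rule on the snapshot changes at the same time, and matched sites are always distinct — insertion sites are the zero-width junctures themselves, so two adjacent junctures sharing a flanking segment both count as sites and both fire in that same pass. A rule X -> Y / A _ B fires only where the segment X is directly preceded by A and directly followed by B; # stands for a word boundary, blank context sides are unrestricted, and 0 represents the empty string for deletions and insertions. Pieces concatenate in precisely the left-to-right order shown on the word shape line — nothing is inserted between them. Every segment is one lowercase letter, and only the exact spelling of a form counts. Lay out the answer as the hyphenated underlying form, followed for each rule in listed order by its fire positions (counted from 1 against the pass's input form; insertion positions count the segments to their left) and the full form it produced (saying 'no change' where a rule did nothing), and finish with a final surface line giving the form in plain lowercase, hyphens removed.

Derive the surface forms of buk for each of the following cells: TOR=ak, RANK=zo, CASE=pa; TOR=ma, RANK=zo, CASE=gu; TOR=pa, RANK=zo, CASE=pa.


cell TOR=ak, RANK=zo, CASE=pa:
underlying: buk-puf-se-uki
1. f -> v, k -> g, s -> z, t -> d / _ Z: no change
2. o, u -> 0 / V _: fires at position(s) 9: bukpufseki
surface: bukpufseki

cell TOR=ma, RANK=zo, CASE=gu:
underlying: buk-puf-tb-ro
1. f -> v, k -> g, s -> z, t -> d / _ Z: fires at position(s) 7: bukpufdbro
2. o, u -> 0 / V _: no change
surface: bukpufdbro

cell TOR=pa, RANK=zo, CASE=pa:
underlying: buk-puf-lu-uki
1. f -> v, k -> g, s -> z, t -> d / _ Z: no change
2. o, u -> 0 / V _: fires at position(s) 9: bukpufluki
surface: bukpufluki


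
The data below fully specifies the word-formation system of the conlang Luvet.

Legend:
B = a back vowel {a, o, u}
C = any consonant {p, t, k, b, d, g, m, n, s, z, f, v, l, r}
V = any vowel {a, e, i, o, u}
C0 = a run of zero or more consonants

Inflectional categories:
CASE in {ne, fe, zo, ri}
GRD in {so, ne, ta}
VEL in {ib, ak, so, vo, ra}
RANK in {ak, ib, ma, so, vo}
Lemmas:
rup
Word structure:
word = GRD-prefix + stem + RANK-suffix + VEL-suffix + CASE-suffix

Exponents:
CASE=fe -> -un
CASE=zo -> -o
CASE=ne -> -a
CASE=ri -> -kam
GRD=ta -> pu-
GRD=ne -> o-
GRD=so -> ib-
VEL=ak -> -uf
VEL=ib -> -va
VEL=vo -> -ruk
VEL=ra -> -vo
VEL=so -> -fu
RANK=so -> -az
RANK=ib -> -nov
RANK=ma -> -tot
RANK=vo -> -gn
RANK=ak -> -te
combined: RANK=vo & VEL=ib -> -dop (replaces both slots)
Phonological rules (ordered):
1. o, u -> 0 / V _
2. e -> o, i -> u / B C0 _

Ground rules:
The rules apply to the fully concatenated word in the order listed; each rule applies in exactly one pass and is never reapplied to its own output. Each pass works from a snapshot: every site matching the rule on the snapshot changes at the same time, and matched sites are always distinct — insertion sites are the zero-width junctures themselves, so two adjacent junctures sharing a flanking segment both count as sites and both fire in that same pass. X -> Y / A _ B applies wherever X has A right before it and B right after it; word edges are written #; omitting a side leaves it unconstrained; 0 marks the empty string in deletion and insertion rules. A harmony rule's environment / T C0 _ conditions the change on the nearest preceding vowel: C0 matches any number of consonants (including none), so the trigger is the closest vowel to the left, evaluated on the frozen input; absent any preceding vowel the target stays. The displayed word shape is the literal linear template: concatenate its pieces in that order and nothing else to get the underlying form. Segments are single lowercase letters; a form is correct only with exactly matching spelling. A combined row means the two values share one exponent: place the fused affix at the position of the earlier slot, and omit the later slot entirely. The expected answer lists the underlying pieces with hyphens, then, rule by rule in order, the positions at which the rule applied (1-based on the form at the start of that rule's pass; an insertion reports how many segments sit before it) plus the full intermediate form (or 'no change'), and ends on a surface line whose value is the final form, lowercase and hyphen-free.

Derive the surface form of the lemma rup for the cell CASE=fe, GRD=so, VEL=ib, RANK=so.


underlying: ib-rup-az-va-un
1. o, u -> 0 / V _: fires at position(s) 10: ibrupazvan
2. e -> o, i -> u / B C0 _: no change
surface: ibrupazvan


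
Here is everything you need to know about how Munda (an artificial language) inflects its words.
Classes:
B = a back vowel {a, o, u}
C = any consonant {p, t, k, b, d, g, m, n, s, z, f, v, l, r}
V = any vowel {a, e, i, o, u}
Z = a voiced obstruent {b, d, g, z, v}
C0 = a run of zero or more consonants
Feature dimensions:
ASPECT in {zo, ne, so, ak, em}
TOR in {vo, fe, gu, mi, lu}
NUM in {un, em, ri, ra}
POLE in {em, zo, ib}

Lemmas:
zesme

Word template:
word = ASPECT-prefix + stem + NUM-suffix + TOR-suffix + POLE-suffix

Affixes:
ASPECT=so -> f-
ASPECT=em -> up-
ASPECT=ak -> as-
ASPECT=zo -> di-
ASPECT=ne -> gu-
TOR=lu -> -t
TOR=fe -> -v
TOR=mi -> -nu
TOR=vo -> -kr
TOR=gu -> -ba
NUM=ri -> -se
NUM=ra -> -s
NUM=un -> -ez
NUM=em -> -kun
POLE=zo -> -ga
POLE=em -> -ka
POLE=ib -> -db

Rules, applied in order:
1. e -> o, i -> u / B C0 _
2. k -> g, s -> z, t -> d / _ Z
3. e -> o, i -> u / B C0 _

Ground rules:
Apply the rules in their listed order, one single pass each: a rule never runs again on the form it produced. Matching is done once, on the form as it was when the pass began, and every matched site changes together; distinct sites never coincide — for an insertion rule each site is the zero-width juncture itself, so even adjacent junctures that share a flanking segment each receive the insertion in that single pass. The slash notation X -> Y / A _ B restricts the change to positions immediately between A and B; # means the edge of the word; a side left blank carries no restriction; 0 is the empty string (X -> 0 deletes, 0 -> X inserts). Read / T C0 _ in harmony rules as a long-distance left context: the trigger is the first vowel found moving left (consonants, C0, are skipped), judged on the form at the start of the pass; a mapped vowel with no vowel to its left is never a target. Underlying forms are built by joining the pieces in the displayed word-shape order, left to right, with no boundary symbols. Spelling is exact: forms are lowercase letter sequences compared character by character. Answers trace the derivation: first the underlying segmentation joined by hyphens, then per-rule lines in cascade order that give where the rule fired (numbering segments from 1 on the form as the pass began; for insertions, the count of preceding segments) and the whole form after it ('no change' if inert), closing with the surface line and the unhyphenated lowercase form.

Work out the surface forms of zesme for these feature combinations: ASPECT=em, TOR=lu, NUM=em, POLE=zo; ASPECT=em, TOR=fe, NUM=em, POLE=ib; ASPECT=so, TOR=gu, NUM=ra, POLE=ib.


cell ASPECT=em, TOR=lu, NUM=em, POLE=zo:
underlying: up-zesme-kun-t-ga
1. e -> o, i -> u / B C0 _: fires at position(s) 4: upzosmekuntga
2. k -> g, s -> z, t -> d / _ Z: fires at position(s) 11: upzosmekundga
3. e -> o, i -> u / B C0 _: fires at position(s) 7: upzosmokundga
surface: upzosmokundga

cell ASPECT=em, TOR=fe, NUM=em, POLE=ib:
underlying: up-zesme-kun-v-db
1. e -> o, i -> u / B C0 _: fires at position(s) 4: upzosmekunvdb
2. k -> g, s -> z, t -> d / _ Z: no change
3. e -> o, i -> u / B C0 _: fires at position(s) 7: upzosmokunvdb
surface: upzosmokunvdb

cell ASPECT=so, TOR=gu, NUM=ra, POLE=ib:
underlying: f-zesme-s-ba-db
1. e -> o, i -> u / B C0 _: no change
2. k -> g, s -> z, t -> d / _ Z: fires at position(s) 7: fzesmezbadb
3. e -> o, i -> u / B C0 _: no change
surface: fzesmezbadb
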